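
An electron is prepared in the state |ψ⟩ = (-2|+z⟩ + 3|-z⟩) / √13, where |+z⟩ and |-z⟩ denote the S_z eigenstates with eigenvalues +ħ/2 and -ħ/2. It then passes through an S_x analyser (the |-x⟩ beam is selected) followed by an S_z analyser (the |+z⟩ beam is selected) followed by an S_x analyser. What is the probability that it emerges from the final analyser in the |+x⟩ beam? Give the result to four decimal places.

First analyser (S_x): P(|-x⟩) = |⟨-x|ψ⟩|² = 25/26.
After stage 1 the state is |-x⟩; P(|+z⟩) = |⟨+z|-x⟩|² = 1/2.
After stage 2 the state is |+z⟩; P(|+x⟩) = |⟨+x|+z⟩|² = 1/2.
Joint probability = 25/26 × 1/2 × 1/2 = 0.2404.

0.2404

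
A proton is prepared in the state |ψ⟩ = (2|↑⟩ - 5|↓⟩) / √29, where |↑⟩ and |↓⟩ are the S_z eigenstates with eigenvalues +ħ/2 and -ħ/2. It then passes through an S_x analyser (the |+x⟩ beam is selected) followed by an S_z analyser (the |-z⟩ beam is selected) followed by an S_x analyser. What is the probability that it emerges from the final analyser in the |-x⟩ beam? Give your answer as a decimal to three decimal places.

0.039

First analyser (S_x): P(|+x⟩) = |⟨+x|ψ⟩|² = 9/58.
After stage 1 the state is |+x⟩; P(|-z⟩) = |⟨-z|+x⟩|² = 1/2.
After stage 2 the state is |-z⟩; P(|-x⟩) = |⟨-x|-z⟩|² = 1/2.
Joint probability = 9/58 × 1/2 × 1/2 = 0.039.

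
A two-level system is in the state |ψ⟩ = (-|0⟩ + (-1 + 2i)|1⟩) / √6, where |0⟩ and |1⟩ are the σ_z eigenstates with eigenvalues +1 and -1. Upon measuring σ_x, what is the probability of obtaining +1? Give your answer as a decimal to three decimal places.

0.667

|+x⟩ = (|0⟩ + |1⟩)/√2, so ⟨+x|ψ⟩ = (-2 + 2i) / (√2·√6).
P = |-2 + 2i|² / 12 = 8/12.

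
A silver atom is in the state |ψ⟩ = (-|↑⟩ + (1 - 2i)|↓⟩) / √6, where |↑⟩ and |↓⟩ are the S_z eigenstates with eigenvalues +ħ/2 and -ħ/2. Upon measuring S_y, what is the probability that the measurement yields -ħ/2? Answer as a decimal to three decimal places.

0.167

|-y⟩ = (|↑⟩ - i|↓⟩)/√2, so ⟨-y|ψ⟩ = (1 + i) / (√2·√6).
P = |1 + i|² / 12 = 2/12.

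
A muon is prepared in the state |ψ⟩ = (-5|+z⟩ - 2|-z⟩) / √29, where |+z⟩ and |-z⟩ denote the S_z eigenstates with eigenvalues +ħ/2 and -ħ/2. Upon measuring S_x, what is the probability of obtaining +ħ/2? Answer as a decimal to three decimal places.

0.845

|+x⟩ = (|+z⟩ + |-z⟩)/√2, so ⟨+x|ψ⟩ = (-7) / (√2·√29).
P = |-7|² / 58 = 49/58.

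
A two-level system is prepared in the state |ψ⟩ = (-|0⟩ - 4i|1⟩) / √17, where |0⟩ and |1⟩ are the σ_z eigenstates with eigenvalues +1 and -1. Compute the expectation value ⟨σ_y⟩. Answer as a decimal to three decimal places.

⟨σ_y⟩ = 2 Im(a* b)/(|a|²+|b|²) with a = -1, b = -4i.
a* b = 4i, so ⟨σ_y⟩ = 8/17.

0.471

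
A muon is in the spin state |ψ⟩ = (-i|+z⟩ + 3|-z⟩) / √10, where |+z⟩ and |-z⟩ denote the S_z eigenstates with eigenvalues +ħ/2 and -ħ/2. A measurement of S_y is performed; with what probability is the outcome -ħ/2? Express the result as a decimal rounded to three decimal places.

0.200

|-y⟩ = (|+z⟩ - i|-z⟩)/√2, so ⟨-y|ψ⟩ = (2i) / (√2·√10).
P = |2i|² / 20 = 4/20.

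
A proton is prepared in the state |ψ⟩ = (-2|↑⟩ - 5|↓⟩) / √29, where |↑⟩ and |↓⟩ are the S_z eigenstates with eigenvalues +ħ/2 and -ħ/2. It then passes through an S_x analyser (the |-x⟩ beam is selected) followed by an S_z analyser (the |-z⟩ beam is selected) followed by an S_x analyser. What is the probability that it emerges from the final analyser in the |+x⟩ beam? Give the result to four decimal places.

0.0388

First analyser (S_x): P(|-x⟩) = |⟨-x|ψ⟩|² = 9/58.
After stage 1 the state is |-x⟩; P(|-z⟩) = |⟨-z|-x⟩|² = 1/2.
After stage 2 the state is |-z⟩; P(|+x⟩) = |⟨+x|-z⟩|² = 1/2.
Joint probability = 9/58 × 1/2 × 1/2 = 0.0388.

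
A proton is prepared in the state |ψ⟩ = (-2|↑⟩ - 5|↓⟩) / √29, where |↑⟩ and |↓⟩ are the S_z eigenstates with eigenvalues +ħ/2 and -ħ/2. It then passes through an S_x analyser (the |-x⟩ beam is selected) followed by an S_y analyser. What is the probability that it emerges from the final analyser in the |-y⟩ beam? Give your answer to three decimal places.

0.078

First analyser (S_x): P(|-x⟩) = |⟨-x|ψ⟩|² = 9/58.
After stage 1 the state is |-x⟩; P(|-y⟩) = |⟨-y|-x⟩|² = 1/2.
Joint probability = 9/58 × 1/2 = 0.078.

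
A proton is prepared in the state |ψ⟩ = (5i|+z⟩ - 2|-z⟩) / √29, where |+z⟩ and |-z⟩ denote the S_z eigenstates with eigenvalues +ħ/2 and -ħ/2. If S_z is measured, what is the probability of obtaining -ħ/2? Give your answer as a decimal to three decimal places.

0.138

The -ħ/2 outcome corresponds to |-z⟩. Its amplitude in |ψ⟩ is -2/√29.
P = |-2|² / 29 = 4/29.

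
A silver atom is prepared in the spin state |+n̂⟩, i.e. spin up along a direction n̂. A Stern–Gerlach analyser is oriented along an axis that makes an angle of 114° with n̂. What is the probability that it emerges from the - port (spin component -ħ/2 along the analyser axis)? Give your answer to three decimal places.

0.703

For spin-½, the probability of finding spin-up along an axis at angle θ to the initial spin direction is cos²(θ/2); spin-down is sin²(θ/2).
θ = 114°, so P = sin²(57°) ≈ 0.703.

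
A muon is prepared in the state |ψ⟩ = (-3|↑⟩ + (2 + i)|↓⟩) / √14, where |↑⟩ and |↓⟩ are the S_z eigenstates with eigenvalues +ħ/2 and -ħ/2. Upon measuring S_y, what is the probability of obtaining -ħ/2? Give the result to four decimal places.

0.7143

|-y⟩ = (|↑⟩ - i|↓⟩)/√2, so ⟨-y|ψ⟩ = (-4 + 2i) / (√2·√14).
P = |-4 + 2i|² / 28 = 20/28.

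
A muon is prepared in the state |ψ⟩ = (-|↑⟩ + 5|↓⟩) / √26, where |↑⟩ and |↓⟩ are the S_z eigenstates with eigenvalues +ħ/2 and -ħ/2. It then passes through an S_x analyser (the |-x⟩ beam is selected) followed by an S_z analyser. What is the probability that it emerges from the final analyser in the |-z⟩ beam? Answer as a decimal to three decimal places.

First analyser (S_x): P(|-x⟩) = |⟨-x|ψ⟩|² = 36/52.
After stage 1 the state is |-x⟩; P(|-z⟩) = |⟨-z|-x⟩|² = 1/2.
Joint probability = 36/52 × 1/2 = 0.346.

0.346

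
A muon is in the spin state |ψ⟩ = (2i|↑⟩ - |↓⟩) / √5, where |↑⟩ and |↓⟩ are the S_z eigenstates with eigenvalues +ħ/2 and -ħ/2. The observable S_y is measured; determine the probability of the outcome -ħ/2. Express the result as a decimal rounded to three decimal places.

|-y⟩ = (|↑⟩ - i|↓⟩)/√2, so ⟨-y|ψ⟩ = (i) / (√2·√5).
P = |i|² / 10 = 1/10.

0.100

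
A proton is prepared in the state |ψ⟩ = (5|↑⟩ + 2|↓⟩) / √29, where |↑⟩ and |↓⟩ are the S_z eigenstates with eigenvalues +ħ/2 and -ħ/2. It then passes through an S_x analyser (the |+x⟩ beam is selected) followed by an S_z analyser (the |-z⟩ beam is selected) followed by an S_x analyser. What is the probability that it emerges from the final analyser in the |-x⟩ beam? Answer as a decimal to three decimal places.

0.211

First analyser (S_x): P(|+x⟩) = |⟨+x|ψ⟩|² = 49/58.
After stage 1 the state is |+x⟩; P(|-z⟩) = |⟨-z|+x⟩|² = 1/2.
After stage 2 the state is |-z⟩; P(|-x⟩) = |⟨-x|-z⟩|² = 1/2.
Joint probability = 49/58 × 1/2 × 1/2 = 0.211.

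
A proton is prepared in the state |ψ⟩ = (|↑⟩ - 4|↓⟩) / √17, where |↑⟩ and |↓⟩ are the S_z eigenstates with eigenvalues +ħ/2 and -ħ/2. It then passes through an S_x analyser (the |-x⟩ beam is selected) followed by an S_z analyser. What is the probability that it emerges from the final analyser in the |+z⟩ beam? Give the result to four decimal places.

First analyser (S_x): P(|-x⟩) = |⟨-x|ψ⟩|² = 25/34.
After stage 1 the state is |-x⟩; P(|+z⟩) = |⟨+z|-x⟩|² = 1/2.
Joint probability = 25/34 × 1/2 = 0.3676.

0.3676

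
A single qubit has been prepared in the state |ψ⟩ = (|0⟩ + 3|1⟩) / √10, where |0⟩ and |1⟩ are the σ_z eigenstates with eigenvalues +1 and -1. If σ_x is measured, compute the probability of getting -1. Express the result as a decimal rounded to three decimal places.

|-x⟩ = (|0⟩ - |1⟩)/√2, so ⟨-x|ψ⟩ = (-2) / (√2·√10).
P = |-2|² / 20 = 4/20.

0.200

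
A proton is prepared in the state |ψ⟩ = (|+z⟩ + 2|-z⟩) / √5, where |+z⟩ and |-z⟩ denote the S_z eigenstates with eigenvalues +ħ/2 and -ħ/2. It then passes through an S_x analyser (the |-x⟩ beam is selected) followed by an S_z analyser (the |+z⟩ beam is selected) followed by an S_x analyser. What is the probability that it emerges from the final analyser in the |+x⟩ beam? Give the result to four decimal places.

0.0250

First analyser (S_x): P(|-x⟩) = |⟨-x|ψ⟩|² = 1/10.
After stage 1 the state is |-x⟩; P(|+z⟩) = |⟨+z|-x⟩|² = 1/2.
After stage 2 the state is |+z⟩; P(|+x⟩) = |⟨+x|+z⟩|² = 1/2.
Joint probability = 1/10 × 1/2 × 1/2 = 0.0250.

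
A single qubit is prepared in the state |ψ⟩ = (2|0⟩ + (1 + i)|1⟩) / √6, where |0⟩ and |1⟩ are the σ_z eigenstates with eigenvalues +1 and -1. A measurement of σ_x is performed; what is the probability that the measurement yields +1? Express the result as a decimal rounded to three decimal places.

|+x⟩ = (|0⟩ + |1⟩)/√2, so ⟨+x|ψ⟩ = (3 + i) / (√2·√6).
P = |3 + i|² / 12 = 10/12.

0.833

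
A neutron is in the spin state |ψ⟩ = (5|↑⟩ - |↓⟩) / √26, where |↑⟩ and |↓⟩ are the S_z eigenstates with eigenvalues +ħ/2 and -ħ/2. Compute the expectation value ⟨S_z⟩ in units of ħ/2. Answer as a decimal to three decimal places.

⟨σ_z⟩ = |a|² - |b|² divided by |a|²+|b|², with a, b the |↑⟩, |↓⟩ amplitudes.
= (25 - 1)/26 = 24/26.
⟨S_z⟩ = (ħ/2)·⟨σ_z⟩.

0.923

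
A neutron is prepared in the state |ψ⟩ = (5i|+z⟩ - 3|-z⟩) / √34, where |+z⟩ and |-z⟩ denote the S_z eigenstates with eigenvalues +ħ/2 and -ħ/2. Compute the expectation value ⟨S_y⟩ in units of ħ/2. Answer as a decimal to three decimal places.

0.882

⟨σ_y⟩ = 2 Im(a* b)/(|a|²+|b|²) with a = 5i, b = -3.
a* b = 15i, so ⟨σ_y⟩ = 30/34.
⟨S_y⟩ = (ħ/2)·⟨σ_y⟩.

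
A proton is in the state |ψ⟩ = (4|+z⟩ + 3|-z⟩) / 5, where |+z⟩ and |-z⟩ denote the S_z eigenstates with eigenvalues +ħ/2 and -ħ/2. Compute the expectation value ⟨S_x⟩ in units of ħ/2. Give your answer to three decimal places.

⟨σ_x⟩ = 2 Re(a* b)/(|a|²+|b|²) with a = 4, b = 3.
a* b = 12, so ⟨σ_x⟩ = 24/25.
⟨S_x⟩ = (ħ/2)·⟨σ_x⟩.

0.960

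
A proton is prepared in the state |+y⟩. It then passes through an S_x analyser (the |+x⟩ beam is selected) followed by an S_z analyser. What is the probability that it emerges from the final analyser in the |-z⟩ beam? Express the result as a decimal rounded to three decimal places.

0.250

First analyser (S_x): from |+y⟩, P(|+x⟩) = 1/2.
After stage 1 the state is |+x⟩; P(|-z⟩) = |⟨-z|+x⟩|² = 1/2.
Joint probability = 1/2 × 1/2 = 0.250.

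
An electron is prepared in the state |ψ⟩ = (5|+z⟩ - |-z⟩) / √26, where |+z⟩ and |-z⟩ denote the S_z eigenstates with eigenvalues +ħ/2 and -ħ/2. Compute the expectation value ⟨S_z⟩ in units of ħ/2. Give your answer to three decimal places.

0.923

⟨σ_z⟩ = |a|² - |b|² divided by |a|²+|b|², with a, b the |+z⟩, |-z⟩ amplitudes.
= (25 - 1)/26 = 24/26.
⟨S_z⟩ = (ħ/2)·⟨σ_z⟩.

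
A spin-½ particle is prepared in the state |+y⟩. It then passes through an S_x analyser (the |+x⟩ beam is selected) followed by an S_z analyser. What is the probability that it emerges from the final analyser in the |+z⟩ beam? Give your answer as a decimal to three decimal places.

First analyser (S_x): from |+y⟩, P(|+x⟩) = 1/2.
After stage 1 the state is |+x⟩; P(|+z⟩) = |⟨+z|+x⟩|² = 1/2.
Joint probability = 1/2 × 1/2 = 0.250.

0.250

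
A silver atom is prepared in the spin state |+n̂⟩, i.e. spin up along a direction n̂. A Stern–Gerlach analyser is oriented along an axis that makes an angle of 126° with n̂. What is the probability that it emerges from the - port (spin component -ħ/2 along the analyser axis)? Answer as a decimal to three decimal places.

For spin-½, the probability of finding spin-up along an axis at angle θ to the initial spin direction is cos²(θ/2); spin-down is sin²(θ/2).
θ = 126°, so P = sin²(63°) ≈ 0.794.

0.794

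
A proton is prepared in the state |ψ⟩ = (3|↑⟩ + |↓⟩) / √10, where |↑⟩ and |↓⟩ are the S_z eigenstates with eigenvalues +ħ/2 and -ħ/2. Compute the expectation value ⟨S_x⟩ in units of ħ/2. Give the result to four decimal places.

⟨σ_x⟩ = 2 Re(a* b)/(|a|²+|b|²) with a = 3, b = 1.
a* b = 3, so ⟨σ_x⟩ = 6/10.
⟨S_x⟩ = (ħ/2)·⟨σ_x⟩.

0.6000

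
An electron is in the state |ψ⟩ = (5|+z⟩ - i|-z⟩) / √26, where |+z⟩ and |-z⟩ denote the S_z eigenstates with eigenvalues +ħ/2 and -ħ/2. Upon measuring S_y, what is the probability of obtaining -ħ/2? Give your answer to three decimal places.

|-y⟩ = (|+z⟩ - i|-z⟩)/√2, so ⟨-y|ψ⟩ = (6) / (√2·√26).
P = |6|² / 52 = 36/52.

0.692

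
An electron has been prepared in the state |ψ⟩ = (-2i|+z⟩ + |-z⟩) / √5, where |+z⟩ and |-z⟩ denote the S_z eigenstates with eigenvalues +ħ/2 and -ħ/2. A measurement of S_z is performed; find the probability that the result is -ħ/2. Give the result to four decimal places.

0.2000

The -ħ/2 outcome corresponds to |-z⟩. Its amplitude in |ψ⟩ is 1/√5.
P = |1|² / 5 = 1/5.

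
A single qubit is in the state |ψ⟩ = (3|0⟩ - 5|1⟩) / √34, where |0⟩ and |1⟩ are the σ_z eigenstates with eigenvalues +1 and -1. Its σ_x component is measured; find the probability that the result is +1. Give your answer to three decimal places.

|+x⟩ = (|0⟩ + |1⟩)/√2, so ⟨+x|ψ⟩ = (-2) / (√2·√34).
P = |-2|² / 68 = 4/68.

0.059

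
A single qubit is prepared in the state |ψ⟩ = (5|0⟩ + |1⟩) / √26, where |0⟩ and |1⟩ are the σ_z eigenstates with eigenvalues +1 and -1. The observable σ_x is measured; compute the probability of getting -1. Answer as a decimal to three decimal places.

|-x⟩ = (|0⟩ - |1⟩)/√2, so ⟨-x|ψ⟩ = (4) / (√2·√26).
P = |4|² / 52 = 16/52.

0.308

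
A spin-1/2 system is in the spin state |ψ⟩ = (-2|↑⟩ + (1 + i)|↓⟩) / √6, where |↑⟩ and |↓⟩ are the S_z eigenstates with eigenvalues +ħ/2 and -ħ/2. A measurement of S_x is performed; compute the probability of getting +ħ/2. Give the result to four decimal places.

0.1667

|+x⟩ = (|↑⟩ + |↓⟩)/√2, so ⟨+x|ψ⟩ = (-1 + i) / (√2·√6).
P = |-1 + i|² / 12 = 2/12.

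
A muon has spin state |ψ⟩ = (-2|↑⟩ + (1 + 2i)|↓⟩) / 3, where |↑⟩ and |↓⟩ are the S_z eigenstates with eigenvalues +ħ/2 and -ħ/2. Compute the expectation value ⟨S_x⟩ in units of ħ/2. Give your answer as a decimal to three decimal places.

⟨σ_x⟩ = 2 Re(a* b)/(|a|²+|b|²) with a = -2, b = (1 + 2i).
a* b = (-2 - 4i), so ⟨σ_x⟩ = -4/9.
⟨S_x⟩ = (ħ/2)·⟨σ_x⟩.

-0.444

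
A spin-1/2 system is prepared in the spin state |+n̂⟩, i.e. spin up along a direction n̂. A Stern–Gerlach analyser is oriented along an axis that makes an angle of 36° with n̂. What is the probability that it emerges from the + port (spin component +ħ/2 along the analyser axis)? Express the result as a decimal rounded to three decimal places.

0.905

For spin-½, the probability of finding spin-up along an axis at angle θ to the initial spin direction is cos²(θ/2); spin-down is sin²(θ/2).
θ = 36°, so P = cos²(18°) ≈ 0.905.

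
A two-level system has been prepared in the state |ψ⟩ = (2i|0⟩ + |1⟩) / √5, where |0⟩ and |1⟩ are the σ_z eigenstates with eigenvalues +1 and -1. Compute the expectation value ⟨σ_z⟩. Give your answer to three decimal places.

⟨σ_z⟩ = |a|² - |b|² divided by |a|²+|b|², with a, b the |0⟩, |1⟩ amplitudes.
= (4 - 1)/5 = 3/5.

0.600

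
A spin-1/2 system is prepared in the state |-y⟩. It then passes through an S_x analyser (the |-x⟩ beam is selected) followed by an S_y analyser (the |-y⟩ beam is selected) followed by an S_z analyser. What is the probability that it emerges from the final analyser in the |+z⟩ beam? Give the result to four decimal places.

0.1250

First analyser (S_x): from |-y⟩, P(|-x⟩) = 1/2.
After stage 1 the state is |-x⟩; P(|-y⟩) = |⟨-y|-x⟩|² = 1/2.
After stage 2 the state is |-y⟩; P(|+z⟩) = |⟨+z|-y⟩|² = 1/2.
Joint probability = 1/2 × 1/2 × 1/2 = 0.1250.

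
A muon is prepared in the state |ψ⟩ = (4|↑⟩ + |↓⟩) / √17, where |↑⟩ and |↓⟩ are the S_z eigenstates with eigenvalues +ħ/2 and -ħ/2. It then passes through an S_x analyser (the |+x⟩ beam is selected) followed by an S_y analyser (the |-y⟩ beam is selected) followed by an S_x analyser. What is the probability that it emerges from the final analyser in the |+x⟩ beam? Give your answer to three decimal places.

0.184

First analyser (S_x): P(|+x⟩) = |⟨+x|ψ⟩|² = 25/34.
After stage 1 the state is |+x⟩; P(|-y⟩) = |⟨-y|+x⟩|² = 1/2.
After stage 2 the state is |-y⟩; P(|+x⟩) = |⟨+x|-y⟩|² = 1/2.
Joint probability = 25/34 × 1/2 × 1/2 = 0.184.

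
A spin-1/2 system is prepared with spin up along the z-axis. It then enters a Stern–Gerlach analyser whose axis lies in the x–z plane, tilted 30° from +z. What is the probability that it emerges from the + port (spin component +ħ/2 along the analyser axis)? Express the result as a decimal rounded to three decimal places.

0.933

For spin-½, the probability of finding spin-up along an axis at angle θ to the initial spin direction is cos²(θ/2); spin-down is sin²(θ/2).
θ = 30°, so P = cos²(15°) ≈ 0.933.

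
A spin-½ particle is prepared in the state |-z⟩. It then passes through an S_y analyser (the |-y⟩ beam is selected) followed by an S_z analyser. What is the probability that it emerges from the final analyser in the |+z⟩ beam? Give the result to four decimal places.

0.2500

First analyser (S_y): from |-z⟩, P(|-y⟩) = 1/2.
After stage 1 the state is |-y⟩; P(|+z⟩) = |⟨+z|-y⟩|² = 1/2.
Joint probability = 1/2 × 1/2 = 0.2500.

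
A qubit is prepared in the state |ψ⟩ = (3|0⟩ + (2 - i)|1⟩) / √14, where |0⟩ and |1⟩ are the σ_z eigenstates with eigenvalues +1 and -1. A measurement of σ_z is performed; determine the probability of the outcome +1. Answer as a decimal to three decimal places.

The +1 outcome corresponds to |0⟩. Its amplitude in |ψ⟩ is 3/√14.
P = |3|² / 14 = 9/14.

0.643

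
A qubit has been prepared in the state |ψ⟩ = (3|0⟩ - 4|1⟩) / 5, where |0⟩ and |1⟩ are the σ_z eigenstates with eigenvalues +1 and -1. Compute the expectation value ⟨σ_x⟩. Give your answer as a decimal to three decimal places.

-0.960

⟨σ_x⟩ = 2 Re(a* b)/(|a|²+|b|²) with a = 3, b = -4.
a* b = -12, so ⟨σ_x⟩ = -24/25.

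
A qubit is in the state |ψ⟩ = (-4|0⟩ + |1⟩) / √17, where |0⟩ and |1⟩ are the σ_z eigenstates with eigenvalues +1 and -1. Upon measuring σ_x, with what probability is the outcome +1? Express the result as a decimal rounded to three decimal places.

|+x⟩ = (|0⟩ + |1⟩)/√2, so ⟨+x|ψ⟩ = (-3) / (√2·√17).
P = |-3|² / 34 = 9/34.

0.265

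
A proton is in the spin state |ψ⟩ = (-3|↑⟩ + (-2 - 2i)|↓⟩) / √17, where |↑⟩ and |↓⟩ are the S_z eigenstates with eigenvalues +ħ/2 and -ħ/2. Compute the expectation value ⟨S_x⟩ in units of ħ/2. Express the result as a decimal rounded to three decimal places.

0.706

⟨σ_x⟩ = 2 Re(a* b)/(|a|²+|b|²) with a = -3, b = (-2 - 2i).
a* b = (6 + 6i), so ⟨σ_x⟩ = 12/17.
⟨S_x⟩ = (ħ/2)·⟨σ_x⟩.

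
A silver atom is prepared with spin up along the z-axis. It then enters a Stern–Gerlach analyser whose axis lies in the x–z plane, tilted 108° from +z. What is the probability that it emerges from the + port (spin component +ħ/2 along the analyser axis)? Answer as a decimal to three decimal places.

0.345

For spin-½, the probability of finding spin-up along an axis at angle θ to the initial spin direction is cos²(θ/2); spin-down is sin²(θ/2).
θ = 108°, so P = cos²(54°) ≈ 0.345.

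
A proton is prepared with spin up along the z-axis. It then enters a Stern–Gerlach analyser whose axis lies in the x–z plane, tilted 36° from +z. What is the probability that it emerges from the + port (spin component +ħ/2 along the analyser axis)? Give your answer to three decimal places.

0.905

For spin-½, the probability of finding spin-up along an axis at angle θ to the initial spin direction is cos²(θ/2); spin-down is sin²(θ/2).
θ = 36°, so P = cos²(18°) ≈ 0.905.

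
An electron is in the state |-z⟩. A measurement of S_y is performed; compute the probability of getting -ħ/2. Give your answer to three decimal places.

In the S_z basis, |-z⟩ = |-z⟩ and |-y⟩ = (|+z⟩ - i|-z⟩)/√2.
|⟨-y|-z⟩|² = 1/2.

0.500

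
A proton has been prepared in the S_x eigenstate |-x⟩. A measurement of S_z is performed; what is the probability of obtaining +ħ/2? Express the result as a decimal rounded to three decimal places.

0.500

In the S_z basis, |-x⟩ = (|+z⟩ - |-z⟩)/√2 and |+z⟩ = |+z⟩.
|⟨+z|-x⟩|² = 1/2.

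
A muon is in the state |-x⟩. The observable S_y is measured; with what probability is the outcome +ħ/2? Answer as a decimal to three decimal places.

0.500

In the S_z basis, |-x⟩ = (|↑⟩ - |↓⟩)/√2 and |+y⟩ = (|↑⟩ + i|↓⟩)/√2.
|⟨+y|-x⟩|² = 1/2.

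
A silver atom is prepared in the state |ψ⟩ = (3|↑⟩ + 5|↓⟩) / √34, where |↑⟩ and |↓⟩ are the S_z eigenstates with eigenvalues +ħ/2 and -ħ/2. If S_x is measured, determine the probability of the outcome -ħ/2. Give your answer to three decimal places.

0.059

|-x⟩ = (|↑⟩ - |↓⟩)/√2, so ⟨-x|ψ⟩ = (-2) / (√2·√34).
P = |-2|² / 68 = 4/68.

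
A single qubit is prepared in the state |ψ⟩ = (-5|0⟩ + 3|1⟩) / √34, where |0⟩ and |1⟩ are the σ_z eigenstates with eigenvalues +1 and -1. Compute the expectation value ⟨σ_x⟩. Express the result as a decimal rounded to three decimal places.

⟨σ_x⟩ = 2 Re(a* b)/(|a|²+|b|²) with a = -5, b = 3.
a* b = -15, so ⟨σ_x⟩ = -30/34.

-0.882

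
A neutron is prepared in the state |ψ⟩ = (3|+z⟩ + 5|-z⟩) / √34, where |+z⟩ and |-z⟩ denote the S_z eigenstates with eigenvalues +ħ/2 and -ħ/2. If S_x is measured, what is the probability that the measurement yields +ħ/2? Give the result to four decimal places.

0.9412

|+x⟩ = (|+z⟩ + |-z⟩)/√2, so ⟨+x|ψ⟩ = (8) / (√2·√34).
P = |8|² / 68 = 64/68.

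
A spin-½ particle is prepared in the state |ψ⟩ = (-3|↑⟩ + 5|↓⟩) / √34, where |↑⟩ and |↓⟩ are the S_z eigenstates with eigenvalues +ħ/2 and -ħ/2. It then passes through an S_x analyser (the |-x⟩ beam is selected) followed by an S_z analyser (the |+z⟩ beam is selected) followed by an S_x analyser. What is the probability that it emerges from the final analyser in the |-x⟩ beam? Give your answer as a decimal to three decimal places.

0.235

First analyser (S_x): P(|-x⟩) = |⟨-x|ψ⟩|² = 64/68.
After stage 1 the state is |-x⟩; P(|+z⟩) = |⟨+z|-x⟩|² = 1/2.
After stage 2 the state is |+z⟩; P(|-x⟩) = |⟨-x|+z⟩|² = 1/2.
Joint probability = 64/68 × 1/2 × 1/2 = 0.235.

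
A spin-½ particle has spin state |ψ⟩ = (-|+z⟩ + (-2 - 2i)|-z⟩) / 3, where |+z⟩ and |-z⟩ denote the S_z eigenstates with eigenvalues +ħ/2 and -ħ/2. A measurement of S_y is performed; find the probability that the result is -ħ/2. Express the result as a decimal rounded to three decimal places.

0.278

|-y⟩ = (|+z⟩ - i|-z⟩)/√2, so ⟨-y|ψ⟩ = (1 - 2i) / (√2·3).
P = |1 - 2i|² / 18 = 5/18.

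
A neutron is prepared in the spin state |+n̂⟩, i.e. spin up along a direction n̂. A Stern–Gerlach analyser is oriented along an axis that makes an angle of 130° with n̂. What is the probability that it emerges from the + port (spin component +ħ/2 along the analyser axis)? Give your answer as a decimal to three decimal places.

For spin-½, the probability of finding spin-up along an axis at angle θ to the initial spin direction is cos²(θ/2); spin-down is sin²(θ/2).
θ = 130°, so P = cos²(65°) ≈ 0.179.

0.179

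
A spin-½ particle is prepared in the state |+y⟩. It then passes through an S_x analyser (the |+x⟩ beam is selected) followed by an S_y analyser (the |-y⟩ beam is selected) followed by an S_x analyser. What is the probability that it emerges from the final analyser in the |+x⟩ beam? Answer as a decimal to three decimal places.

0.125

First analyser (S_x): from |+y⟩, P(|+x⟩) = 1/2.
After stage 1 the state is |+x⟩; P(|-y⟩) = |⟨-y|+x⟩|² = 1/2.
After stage 2 the state is |-y⟩; P(|+x⟩) = |⟨+x|-y⟩|² = 1/2.
Joint probability = 1/2 × 1/2 × 1/2 = 0.125.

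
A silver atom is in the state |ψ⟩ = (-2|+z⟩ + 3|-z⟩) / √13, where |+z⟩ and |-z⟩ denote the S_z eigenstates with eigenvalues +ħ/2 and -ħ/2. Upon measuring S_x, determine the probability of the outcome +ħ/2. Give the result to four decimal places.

0.0385

|+x⟩ = (|+z⟩ + |-z⟩)/√2, so ⟨+x|ψ⟩ = (1) / (√2·√13).
P = |1|² / 26 = 1/26.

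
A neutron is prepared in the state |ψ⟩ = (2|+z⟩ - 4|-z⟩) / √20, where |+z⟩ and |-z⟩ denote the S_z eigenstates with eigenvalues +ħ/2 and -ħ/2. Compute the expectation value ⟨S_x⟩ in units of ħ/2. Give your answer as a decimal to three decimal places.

-0.800

⟨σ_x⟩ = 2 Re(a* b)/(|a|²+|b|²) with a = 2, b = -4.
a* b = -8, so ⟨σ_x⟩ = -16/20.
⟨S_x⟩ = (ħ/2)·⟨σ_x⟩.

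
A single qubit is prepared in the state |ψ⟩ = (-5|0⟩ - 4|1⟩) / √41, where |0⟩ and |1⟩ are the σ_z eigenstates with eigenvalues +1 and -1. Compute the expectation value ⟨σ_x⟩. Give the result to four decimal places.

⟨σ_x⟩ = 2 Re(a* b)/(|a|²+|b|²) with a = -5, b = -4.
a* b = 20, so ⟨σ_x⟩ = 40/41.

0.9756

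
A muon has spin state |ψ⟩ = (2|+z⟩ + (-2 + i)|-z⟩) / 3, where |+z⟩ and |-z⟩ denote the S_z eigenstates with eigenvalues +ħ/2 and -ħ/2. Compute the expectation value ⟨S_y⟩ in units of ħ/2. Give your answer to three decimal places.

0.444

⟨σ_y⟩ = 2 Im(a* b)/(|a|²+|b|²) with a = 2, b = (-2 + i).
a* b = (-4 + 2i), so ⟨σ_y⟩ = 4/9.
⟨S_y⟩ = (ħ/2)·⟨σ_y⟩.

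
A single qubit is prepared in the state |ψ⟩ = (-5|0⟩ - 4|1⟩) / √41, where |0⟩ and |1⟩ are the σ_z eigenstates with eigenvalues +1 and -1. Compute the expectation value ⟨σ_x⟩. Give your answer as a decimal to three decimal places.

⟨σ_x⟩ = 2 Re(a* b)/(|a|²+|b|²) with a = -5, b = -4.
a* b = 20, so ⟨σ_x⟩ = 40/41.

0.976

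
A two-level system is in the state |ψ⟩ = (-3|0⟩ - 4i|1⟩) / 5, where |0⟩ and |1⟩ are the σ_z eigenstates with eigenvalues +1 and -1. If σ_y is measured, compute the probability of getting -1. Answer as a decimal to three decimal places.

|-y⟩ = (|0⟩ - i|1⟩)/√2, so ⟨-y|ψ⟩ = (1) / (√2·5).
P = |1|² / 50 = 1/50.

0.020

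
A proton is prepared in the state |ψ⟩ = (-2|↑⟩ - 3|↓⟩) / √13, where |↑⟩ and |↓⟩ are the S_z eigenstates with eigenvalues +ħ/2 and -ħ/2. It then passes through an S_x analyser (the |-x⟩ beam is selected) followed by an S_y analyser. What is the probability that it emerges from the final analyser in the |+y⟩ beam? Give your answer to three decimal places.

0.019

First analyser (S_x): P(|-x⟩) = |⟨-x|ψ⟩|² = 1/26.
After stage 1 the state is |-x⟩; P(|+y⟩) = |⟨+y|-x⟩|² = 1/2.
Joint probability = 1/26 × 1/2 = 0.019.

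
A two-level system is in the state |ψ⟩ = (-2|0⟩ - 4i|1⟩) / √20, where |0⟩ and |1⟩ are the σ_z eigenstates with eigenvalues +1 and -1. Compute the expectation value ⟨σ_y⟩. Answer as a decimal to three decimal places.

⟨σ_y⟩ = 2 Im(a* b)/(|a|²+|b|²) with a = -2, b = -4i.
a* b = 8i, so ⟨σ_y⟩ = 16/20.

0.800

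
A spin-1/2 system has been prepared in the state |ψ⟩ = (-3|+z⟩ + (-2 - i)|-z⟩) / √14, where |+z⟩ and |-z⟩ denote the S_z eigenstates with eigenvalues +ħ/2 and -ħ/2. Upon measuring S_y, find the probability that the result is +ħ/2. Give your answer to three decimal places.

|+y⟩ = (|+z⟩ + i|-z⟩)/√2, so ⟨+y|ψ⟩ = (-4 + 2i) / (√2·√14).
P = |-4 + 2i|² / 28 = 20/28.

0.714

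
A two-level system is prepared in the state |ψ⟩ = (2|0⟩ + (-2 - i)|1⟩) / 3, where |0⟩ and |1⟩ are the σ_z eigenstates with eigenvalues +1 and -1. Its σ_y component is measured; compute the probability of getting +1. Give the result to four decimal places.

0.2778

|+y⟩ = (|0⟩ + i|1⟩)/√2, so ⟨+y|ψ⟩ = (1 + 2i) / (√2·3).
P = |1 + 2i|² / 18 = 5/18.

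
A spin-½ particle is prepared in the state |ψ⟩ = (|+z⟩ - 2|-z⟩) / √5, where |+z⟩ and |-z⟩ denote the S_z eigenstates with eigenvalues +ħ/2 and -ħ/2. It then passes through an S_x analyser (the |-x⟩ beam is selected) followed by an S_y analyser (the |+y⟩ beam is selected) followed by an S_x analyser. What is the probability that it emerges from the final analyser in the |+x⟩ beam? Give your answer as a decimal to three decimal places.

First analyser (S_x): P(|-x⟩) = |⟨-x|ψ⟩|² = 9/10.
After stage 1 the state is |-x⟩; P(|+y⟩) = |⟨+y|-x⟩|² = 1/2.
After stage 2 the state is |+y⟩; P(|+x⟩) = |⟨+x|+y⟩|² = 1/2.
Joint probability = 9/10 × 1/2 × 1/2 = 0.225.

0.225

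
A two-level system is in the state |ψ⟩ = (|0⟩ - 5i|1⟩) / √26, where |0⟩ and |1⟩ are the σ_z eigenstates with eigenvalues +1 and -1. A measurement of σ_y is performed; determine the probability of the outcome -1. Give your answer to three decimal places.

|-y⟩ = (|0⟩ - i|1⟩)/√2, so ⟨-y|ψ⟩ = (6) / (√2·√26).
P = |6|² / 52 = 36/52.

0.692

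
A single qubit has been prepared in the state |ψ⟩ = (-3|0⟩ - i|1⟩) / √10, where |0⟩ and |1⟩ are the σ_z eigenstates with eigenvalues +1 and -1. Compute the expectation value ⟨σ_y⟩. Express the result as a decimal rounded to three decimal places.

⟨σ_y⟩ = 2 Im(a* b)/(|a|²+|b|²) with a = -3, b = -i.
a* b = 3i, so ⟨σ_y⟩ = 6/10.

0.600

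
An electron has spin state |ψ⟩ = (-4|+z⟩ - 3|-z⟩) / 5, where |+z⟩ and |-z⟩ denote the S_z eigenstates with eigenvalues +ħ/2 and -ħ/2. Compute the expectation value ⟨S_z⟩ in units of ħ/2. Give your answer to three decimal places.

⟨σ_z⟩ = |a|² - |b|² divided by |a|²+|b|², with a, b the |+z⟩, |-z⟩ amplitudes.
= (16 - 9)/25 = 7/25.
⟨S_z⟩ = (ħ/2)·⟨σ_z⟩.

0.280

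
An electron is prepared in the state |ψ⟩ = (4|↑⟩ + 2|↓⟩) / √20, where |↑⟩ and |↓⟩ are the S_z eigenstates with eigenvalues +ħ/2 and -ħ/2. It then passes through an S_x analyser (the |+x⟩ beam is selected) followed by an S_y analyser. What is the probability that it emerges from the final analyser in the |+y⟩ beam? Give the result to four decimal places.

First analyser (S_x): P(|+x⟩) = |⟨+x|ψ⟩|² = 36/40.
After stage 1 the state is |+x⟩; P(|+y⟩) = |⟨+y|+x⟩|² = 1/2.
Joint probability = 36/40 × 1/2 = 0.4500.

0.4500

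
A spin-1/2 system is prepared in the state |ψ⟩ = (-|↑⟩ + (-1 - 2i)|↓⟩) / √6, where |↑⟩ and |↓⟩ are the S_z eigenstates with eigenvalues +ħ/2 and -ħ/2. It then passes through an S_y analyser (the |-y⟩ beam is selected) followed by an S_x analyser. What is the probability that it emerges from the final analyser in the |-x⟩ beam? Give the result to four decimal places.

First analyser (S_y): P(|-y⟩) = |⟨-y|ψ⟩|² = 2/12.
After stage 1 the state is |-y⟩; P(|-x⟩) = |⟨-x|-y⟩|² = 1/2.
Joint probability = 2/12 × 1/2 = 0.0833.

0.0833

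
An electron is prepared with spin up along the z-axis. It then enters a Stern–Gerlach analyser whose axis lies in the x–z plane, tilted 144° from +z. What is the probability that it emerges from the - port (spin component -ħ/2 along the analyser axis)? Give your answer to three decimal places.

For spin-½, the probability of finding spin-up along an axis at angle θ to the initial spin direction is cos²(θ/2); spin-down is sin²(θ/2).
θ = 144°, so P = sin²(72°) ≈ 0.905.

0.905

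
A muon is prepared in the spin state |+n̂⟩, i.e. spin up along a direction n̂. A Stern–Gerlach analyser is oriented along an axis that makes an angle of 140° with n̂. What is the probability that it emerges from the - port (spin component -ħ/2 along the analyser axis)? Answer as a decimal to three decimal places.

For spin-½, the probability of finding spin-up along an axis at angle θ to the initial spin direction is cos²(θ/2); spin-down is sin²(θ/2).
θ = 140°, so P = sin²(70°) ≈ 0.883.

0.883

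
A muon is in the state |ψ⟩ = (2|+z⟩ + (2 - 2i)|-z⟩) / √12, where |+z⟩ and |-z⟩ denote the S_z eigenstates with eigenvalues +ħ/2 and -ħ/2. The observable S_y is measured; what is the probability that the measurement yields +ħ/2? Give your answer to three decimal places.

|+y⟩ = (|+z⟩ + i|-z⟩)/√2, so ⟨+y|ψ⟩ = (-2i) / (√2·√12).
P = |-2i|² / 24 = 4/24.

0.167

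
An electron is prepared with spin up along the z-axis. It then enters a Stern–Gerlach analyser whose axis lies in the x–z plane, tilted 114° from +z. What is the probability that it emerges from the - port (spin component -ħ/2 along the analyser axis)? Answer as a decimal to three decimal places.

For spin-½, the probability of finding spin-up along an axis at angle θ to the initial spin direction is cos²(θ/2); spin-down is sin²(θ/2).
θ = 114°, so P = sin²(57°) ≈ 0.703.

0.703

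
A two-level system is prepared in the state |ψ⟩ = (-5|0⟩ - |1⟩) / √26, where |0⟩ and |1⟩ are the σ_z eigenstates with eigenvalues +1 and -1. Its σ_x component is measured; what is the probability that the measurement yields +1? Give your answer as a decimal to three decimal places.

|+x⟩ = (|0⟩ + |1⟩)/√2, so ⟨+x|ψ⟩ = (-6) / (√2·√26).
P = |-6|² / 52 = 36/52.

0.692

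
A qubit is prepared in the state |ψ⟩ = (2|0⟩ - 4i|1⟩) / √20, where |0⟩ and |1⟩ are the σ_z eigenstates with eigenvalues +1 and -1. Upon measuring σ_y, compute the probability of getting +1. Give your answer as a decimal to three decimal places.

|+y⟩ = (|0⟩ + i|1⟩)/√2, so ⟨+y|ψ⟩ = (-2) / (√2·√20).
P = |-2|² / 40 = 4/40.

0.100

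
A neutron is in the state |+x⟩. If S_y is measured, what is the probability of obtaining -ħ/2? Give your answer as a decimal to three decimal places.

In the S_z basis, |+x⟩ = (|+z⟩ + |-z⟩)/√2 and |-y⟩ = (|+z⟩ - i|-z⟩)/√2.
|⟨-y|+x⟩|² = 1/2.

0.500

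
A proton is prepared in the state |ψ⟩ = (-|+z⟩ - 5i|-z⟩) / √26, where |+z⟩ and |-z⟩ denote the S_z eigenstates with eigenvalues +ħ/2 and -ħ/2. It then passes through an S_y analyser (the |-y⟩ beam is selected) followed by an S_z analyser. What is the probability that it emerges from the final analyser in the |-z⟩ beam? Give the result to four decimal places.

First analyser (S_y): P(|-y⟩) = |⟨-y|ψ⟩|² = 16/52.
After stage 1 the state is |-y⟩; P(|-z⟩) = |⟨-z|-y⟩|² = 1/2.
Joint probability = 16/52 × 1/2 = 0.1538.

0.1538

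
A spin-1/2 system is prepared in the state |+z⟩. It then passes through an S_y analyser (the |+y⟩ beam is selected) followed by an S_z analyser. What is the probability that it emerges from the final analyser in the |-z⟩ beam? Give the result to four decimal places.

0.2500

First analyser (S_y): from |+z⟩, P(|+y⟩) = 1/2.
After stage 1 the state is |+y⟩; P(|-z⟩) = |⟨-z|+y⟩|² = 1/2.
Joint probability = 1/2 × 1/2 = 0.2500.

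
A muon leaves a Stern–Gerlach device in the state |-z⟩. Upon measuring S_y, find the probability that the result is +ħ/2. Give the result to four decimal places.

0.5000

In the S_z basis, |-z⟩ = |↓⟩ and |+y⟩ = (|↑⟩ + i|↓⟩)/√2.
|⟨+y|-z⟩|² = 1/2.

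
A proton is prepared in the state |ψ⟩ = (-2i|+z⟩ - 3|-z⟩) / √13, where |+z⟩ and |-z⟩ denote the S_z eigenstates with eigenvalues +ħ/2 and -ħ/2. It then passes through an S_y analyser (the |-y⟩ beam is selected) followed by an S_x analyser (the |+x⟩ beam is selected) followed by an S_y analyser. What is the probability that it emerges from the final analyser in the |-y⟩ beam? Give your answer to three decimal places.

0.240

First analyser (S_y): P(|-y⟩) = |⟨-y|ψ⟩|² = 25/26.
After stage 1 the state is |-y⟩; P(|+x⟩) = |⟨+x|-y⟩|² = 1/2.
After stage 2 the state is |+x⟩; P(|-y⟩) = |⟨-y|+x⟩|² = 1/2.
Joint probability = 25/26 × 1/2 × 1/2 = 0.240.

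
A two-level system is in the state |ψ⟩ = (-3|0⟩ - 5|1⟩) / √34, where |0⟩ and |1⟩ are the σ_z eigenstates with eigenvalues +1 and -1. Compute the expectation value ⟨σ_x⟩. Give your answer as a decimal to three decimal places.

⟨σ_x⟩ = 2 Re(a* b)/(|a|²+|b|²) with a = -3, b = -5.
a* b = 15, so ⟨σ_x⟩ = 30/34.

0.882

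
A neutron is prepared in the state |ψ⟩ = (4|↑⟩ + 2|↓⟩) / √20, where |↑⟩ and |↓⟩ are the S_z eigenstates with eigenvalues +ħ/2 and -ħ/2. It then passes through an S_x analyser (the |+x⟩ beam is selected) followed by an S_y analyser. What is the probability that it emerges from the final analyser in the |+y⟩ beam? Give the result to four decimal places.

First analyser (S_x): P(|+x⟩) = |⟨+x|ψ⟩|² = 36/40.
After stage 1 the state is |+x⟩; P(|+y⟩) = |⟨+y|+x⟩|² = 1/2.
Joint probability = 36/40 × 1/2 = 0.4500.

0.4500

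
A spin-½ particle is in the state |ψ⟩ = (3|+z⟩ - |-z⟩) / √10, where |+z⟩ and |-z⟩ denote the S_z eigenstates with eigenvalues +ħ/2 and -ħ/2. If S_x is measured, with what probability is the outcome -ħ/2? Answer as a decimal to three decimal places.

0.800

|-x⟩ = (|+z⟩ - |-z⟩)/√2, so ⟨-x|ψ⟩ = (4) / (√2·√10).
P = |4|² / 20 = 16/20.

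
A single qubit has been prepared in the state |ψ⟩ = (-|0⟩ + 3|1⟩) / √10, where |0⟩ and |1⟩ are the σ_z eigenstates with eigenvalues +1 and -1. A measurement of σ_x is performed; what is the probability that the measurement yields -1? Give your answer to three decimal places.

0.800

|-x⟩ = (|0⟩ - |1⟩)/√2, so ⟨-x|ψ⟩ = (-4) / (√2·√10).
P = |-4|² / 20 = 16/20.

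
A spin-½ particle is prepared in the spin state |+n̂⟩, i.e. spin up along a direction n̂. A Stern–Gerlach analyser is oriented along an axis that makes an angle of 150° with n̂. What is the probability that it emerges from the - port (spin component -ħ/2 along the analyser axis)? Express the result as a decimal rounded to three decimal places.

For spin-½, the probability of finding spin-up along an axis at angle θ to the initial spin direction is cos²(θ/2); spin-down is sin²(θ/2).
θ = 150°, so P = sin²(75°) ≈ 0.933.

0.933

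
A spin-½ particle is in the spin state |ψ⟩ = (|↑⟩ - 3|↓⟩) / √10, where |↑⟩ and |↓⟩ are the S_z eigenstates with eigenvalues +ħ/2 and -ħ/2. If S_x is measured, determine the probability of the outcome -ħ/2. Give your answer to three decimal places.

0.800

|-x⟩ = (|↑⟩ - |↓⟩)/√2, so ⟨-x|ψ⟩ = (4) / (√2·√10).
P = |4|² / 20 = 16/20.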